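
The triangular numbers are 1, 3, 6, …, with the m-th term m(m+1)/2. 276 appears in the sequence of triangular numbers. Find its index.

Set n(n+1)/2 = 276, giving n² + n − 552 = 0.
The discriminant is 1 + 8·276 = 2209, and √2209 = 47.
So n = (-1 + 47) / 2 = 46/2 = 23.
Check: 23·24/2 = 276. ✓

23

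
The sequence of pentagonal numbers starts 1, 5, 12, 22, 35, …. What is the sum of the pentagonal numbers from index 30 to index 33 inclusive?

Σ i(3i−1)/2 = (3Σi² − Σi) / 2 over i = 30..33.
Σi = 561 − 435 = 126 and Σi² = 12529 − 8555 = 3974.
(3·3974 − 1·126) / 2 = 11796/2 = 5898.

5898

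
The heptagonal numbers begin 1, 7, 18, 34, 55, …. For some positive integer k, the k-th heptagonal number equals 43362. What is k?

Set n(5n−3)/2 = 43362, giving 5n² − 3n − 86724 = 0.
The discriminant is 9 + 40·43362 = 1734489, and √1734489 = 1317.
So n = (3 + 1317) / 10 = 1320/10 = 132.
Check: 132·(5·132 − 3)/2 = 43362. ✓

132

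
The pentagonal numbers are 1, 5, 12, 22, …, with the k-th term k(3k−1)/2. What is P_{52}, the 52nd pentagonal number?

4030

The 52nd pentagonal number is n(3n−1)/2 with n = 52.
52·(3·52 − 1)/2 = 52·155/2 = 4030.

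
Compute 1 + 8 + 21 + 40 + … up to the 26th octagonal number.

17901

Σ i(3i−2) = 3Σi² − 2Σi over i = 1..26.
Σi = 351 and Σi² = 6201.
3·6201 − 2·351 = 17901.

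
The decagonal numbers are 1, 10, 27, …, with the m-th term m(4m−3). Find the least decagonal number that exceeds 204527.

205435

Solve n(4n−3) > 204527 for integer n.
The largest n with value ≤ 204527 is 226 (since 203626 ≤ 204527 < 205435), so the first above is n = 227, value 205435.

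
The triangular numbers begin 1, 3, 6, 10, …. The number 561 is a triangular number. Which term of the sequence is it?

Set n(n+1)/2 = 561, giving n² + n − 1122 = 0.
The discriminant is 1 + 8·561 = 4489, and √4489 = 67.
So n = (-1 + 67) / 2 = 66/2 = 33.

33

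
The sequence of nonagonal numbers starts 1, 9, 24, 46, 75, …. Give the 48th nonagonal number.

7944

48·(7·48 − 5)/2 = 48·331/2 = 7944.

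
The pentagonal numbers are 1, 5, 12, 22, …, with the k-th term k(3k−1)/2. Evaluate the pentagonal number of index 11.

The 11th pentagonal number is n(3n−1)/2 with n = 11.
11·(3·11 − 1)/2 = 11·32/2 = 11·16 = 176.

176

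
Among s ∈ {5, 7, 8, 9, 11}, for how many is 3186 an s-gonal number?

s = 5: P(5, 46) = 3151 and P(5, 47) = 3290; 3186 is not s-gonal.
s = 7: P(7, 36) = 3186. ✓
s = 8: P(8, 32) = 3008 and P(8, 33) = 3201; 3186 is not s-gonal.
s = 9: P(9, 30) = 3075 and P(9, 31) = 3286; 3186 is not s-gonal.
s = 11: P(11, 27) = 3186. ✓
Hits: s ∈ {7, 11} → 2.

2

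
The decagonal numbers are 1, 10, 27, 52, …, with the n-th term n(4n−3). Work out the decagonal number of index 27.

2835

The 27th decagonal number is n(4n−3) with n = 27.
27·(4·27 − 3) = 27·105 = 2835.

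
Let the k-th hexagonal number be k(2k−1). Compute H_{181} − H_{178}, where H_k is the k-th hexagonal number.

181·(2·181 − 1) = 65341 and 178·(2·178 − 1) = 63190.
Difference: 65341 − 63190 = 2151.

2151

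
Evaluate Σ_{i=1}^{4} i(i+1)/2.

20

Σ i(i+1)/2 = (Σi² + Σi) / 2 over i = 1..4.
Σi = 10 and Σi² = 30.
(1·30 + 1·10) / 2 = 40/2 = 20.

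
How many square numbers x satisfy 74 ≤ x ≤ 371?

The n-th square number is n².
Smallest index with value ≥ 74: n = 9 (giving 81).
Largest index with value ≤ 371: n = 19 (giving 361).
Indices 9 through 19: 11 terms.

11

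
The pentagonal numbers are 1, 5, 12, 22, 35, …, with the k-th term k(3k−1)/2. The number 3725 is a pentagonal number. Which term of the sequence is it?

50

Set n(3n−1)/2 = 3725, giving 3n² − n − 7450 = 0.
So n = (1 + 299) / 6 = 300/6 = 50.
Check: 50·(3·50 − 1)/2 = 3725. ✓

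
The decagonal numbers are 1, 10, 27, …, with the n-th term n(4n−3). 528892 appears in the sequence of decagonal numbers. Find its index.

Set n(4n−3) = 528892, giving 4n² − 3n − 528892 = 0.
The discriminant is 9 + 16·528892 = 8462281, and √8462281 = 2909.
So n = (3 + 2909) / 8 = 2912/8 = 364.

364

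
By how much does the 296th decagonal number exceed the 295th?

2361

Consecutive decagonal numbers differ by 8n − 7: here 8·296 − 7 = 2361.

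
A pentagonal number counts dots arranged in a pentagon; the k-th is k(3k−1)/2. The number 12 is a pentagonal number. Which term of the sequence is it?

Set n(3n−1)/2 = 12, giving 3n² − n − 24 = 0.
The discriminant is 1 + 24·12 = 289, and √289 = 17.
So n = (1 + 17) / 6 = 18/6 = 3.
Check: 3·(3·3 − 1)/2 = 12. ✓

3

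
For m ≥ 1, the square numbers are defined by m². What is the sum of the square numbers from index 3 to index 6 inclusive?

Σ_{i=3}^{6} i² = 91 − 5 = 86.

86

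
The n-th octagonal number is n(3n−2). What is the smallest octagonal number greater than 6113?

Solve n(3n−2) > 6113 for integer n.
The largest n with value ≤ 6113 is 45 (since 5985 ≤ 6113 < 6256), so the first above is n = 46, value 6256.

6256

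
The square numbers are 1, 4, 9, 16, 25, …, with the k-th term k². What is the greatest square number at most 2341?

2304

Solve n² ≤ 2341 for integer n.
n = 48 gives 2304 ≤ 2341, while n = 49 gives 2401 > 2341; so the answer is 2304.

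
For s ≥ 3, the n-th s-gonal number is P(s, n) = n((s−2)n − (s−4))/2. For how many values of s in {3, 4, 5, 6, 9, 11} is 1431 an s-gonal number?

2

s = 3: P(3, 53) = 1431. ✓
s = 4: P(4, 37) = 1369 and P(4, 38) = 1444; 1431 is not s-gonal.
s = 5: P(5, 31) = 1426 and P(5, 32) = 1520; 1431 is not s-gonal.
s = 6: P(6, 27) = 1431. ✓
s = 9: P(9, 20) = 1350 and P(9, 21) = 1491; 1431 is not s-gonal.
s = 11: P(11, 18) = 1395 and P(11, 19) = 1558; 1431 is not s-gonal.
Hits: s ∈ {3, 6} → 2.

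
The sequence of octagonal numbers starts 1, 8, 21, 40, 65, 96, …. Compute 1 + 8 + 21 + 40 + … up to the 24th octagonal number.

Σ i(3i−2) = 3Σi² − 2Σi over i = 1..24.
Σi = 300 and Σi² = 4900.
3·4900 − 2·300 = 14100.

14100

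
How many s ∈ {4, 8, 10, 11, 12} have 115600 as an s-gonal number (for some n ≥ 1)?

s = 4: P(4, 340) = 115600. ✓
s = 8: P(8, 196) = 114856 and P(8, 197) = 116033; 115600 is not s-gonal.
s = 10: P(10, 170) = 115090 and P(10, 171) = 116451; 115600 is not s-gonal.
s = 11: P(11, 160) = 114640 and P(11, 161) = 116081; 115600 is not s-gonal.
s = 12: P(12, 152) = 114912 and P(12, 153) = 116433; 115600 is not s-gonal.
Hits: s ∈ {4} → 1.

1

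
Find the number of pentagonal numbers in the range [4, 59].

5

The n-th pentagonal number is n(3n−1)/2.
Smallest index with value ≥ 4: n = 2 (giving 5).
Largest index with value ≤ 59: n = 6 (giving 51).
Indices 2 through 6: 5 terms.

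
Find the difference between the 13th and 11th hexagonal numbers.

13·(2·13 − 1) = 325 and 11·(2·11 − 1) = 231.
Difference: 325 − 231 = 94.

94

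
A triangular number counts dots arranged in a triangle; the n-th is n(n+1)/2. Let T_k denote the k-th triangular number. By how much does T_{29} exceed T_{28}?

Consecutive triangular numbers differ by n: T_{29} − T_{28} = 29.

29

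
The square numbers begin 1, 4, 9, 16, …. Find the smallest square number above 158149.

Solve n² > 158149 for integer n.
The largest n with value ≤ 158149 is 397 (since 157609 ≤ 158149 < 158404), so the first above is n = 398, value 158404.

158404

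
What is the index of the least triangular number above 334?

26

Solve n(n+1)/2 > 334 for integer n.
The largest n with value ≤ 334 is 25 (since 325 ≤ 334 < 351), so the first above is n = 26, value 351.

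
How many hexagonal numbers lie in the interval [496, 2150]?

18

The n-th hexagonal number is n(2n−1).
Smallest index with value ≥ 496: n = 16 (giving 496).
Largest index with value ≤ 2150: n = 33 (giving 2145).
Indices 16 through 33: 18 terms.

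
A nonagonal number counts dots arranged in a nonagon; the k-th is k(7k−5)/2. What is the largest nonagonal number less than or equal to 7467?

Solve n(7n−5)/2 ≤ 7467 for integer n.
n = 46 gives 7291 ≤ 7467, while n = 47 gives 7614 > 7467; so the answer is 7291.

7291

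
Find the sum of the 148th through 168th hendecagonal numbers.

2350950

Σ i(9i−7)/2 = (9Σi² − 7Σi) / 2 over i = 148..168.
Σi = 14196 − 10878 = 3318 and Σi² = 1594684 − 1069670 = 525014.
(9·525014 − 7·3318) / 2 = 4701900/2 = 2350950.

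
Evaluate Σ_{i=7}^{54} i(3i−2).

158664

Σ i(3i−2) = 3Σi² − 2Σi over i = 7..54.
Σi = 1485 − 21 = 1464 and Σi² = 53955 − 91 = 53864.
3·53864 − 2·1464 = 158664.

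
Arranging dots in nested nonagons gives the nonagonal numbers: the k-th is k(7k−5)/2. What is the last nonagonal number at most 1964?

1956

Solve n(7n−5)/2 ≤ 1964 for integer n.
n = 24 gives 1956 ≤ 1964, while n = 25 gives 2125 > 1964; so the answer is 1956.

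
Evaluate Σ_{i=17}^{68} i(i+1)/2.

Σ i(i+1)/2 = (Σi² + Σi) / 2 over i = 17..68.
Σi = 2346 − 136 = 2210 and Σi² = 107134 − 1496 = 105638.
(1·105638 + 1·2210) / 2 = 107848/2 = 53924.

53924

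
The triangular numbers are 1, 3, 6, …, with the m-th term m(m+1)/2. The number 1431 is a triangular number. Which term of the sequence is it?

Set n(n+1)/2 = 1431, giving n² + n − 2862 = 0.
So n = (-1 + 107) / 2 = 106/2 = 53.
Check: 53·54/2 = 1431. ✓

53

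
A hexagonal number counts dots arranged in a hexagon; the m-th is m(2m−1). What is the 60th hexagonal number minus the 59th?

Consecutive hexagonal numbers differ by 4n − 3: here 4·60 − 3 = 237.

237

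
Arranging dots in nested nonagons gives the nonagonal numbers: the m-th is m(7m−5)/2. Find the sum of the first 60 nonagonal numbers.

253760

Σ i(7i−5)/2 = (7Σi² − 5Σi) / 2 over i = 1..60.
Σi = 1830 and Σi² = 73810.
(7·73810 − 5·1830) / 2 = 507520/2 = 253760.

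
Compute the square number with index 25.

25² = 625.

625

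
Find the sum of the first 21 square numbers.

3311

Σ_{i=1}^{21} i² = 21·22·43/6 = 3311.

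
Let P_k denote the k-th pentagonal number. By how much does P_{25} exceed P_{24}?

73

Consecutive pentagonal numbers differ by 3n − 2: here 3·25 − 2 = 73.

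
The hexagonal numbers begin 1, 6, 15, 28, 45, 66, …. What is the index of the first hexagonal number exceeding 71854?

190

Solve n(2n−1) > 71854 for integer n.
The largest n with value ≤ 71854 is 189 (since 71253 ≤ 71854 < 72010), so the first above is n = 190, value 72010.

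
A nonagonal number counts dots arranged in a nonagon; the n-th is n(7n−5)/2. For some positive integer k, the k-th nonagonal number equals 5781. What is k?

41

Set n(7n−5)/2 = 5781, giving 7n² − 5n − 11562 = 0.
The discriminant is 25 + 56·5781 = 323761, and √323761 = 569.
So n = (5 + 569) / 14 = 574/14 = 41.
Check: 41·(7·41 − 5)/2 = 5781. ✓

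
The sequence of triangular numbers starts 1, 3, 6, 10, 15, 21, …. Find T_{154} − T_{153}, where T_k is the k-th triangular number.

Consecutive triangular numbers differ by n: T_{154} − T_{153} = 154.

154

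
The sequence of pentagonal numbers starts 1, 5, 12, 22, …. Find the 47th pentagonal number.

3290

The 47th pentagonal number is n(3n−1)/2 with n = 47.
47·(3·47 − 1)/2 = 47·140/2 = 47·70 = 3290.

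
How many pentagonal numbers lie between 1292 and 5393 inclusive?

The n-th pentagonal number is n(3n−1)/2.
Smallest index with value ≥ 1292: n = 30 (giving 1335).
Largest index with value ≤ 5393: n = 60 (giving 5370).
Indices 30 through 60: 31 terms.

31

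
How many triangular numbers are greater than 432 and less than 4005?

60

The n-th triangular number is n(n+1)/2.
Smallest index with value > 432: n = 29 (giving 435).
Largest index with value < 4005: n = 88 (giving 3916).
Indices 29 through 88: 60 terms.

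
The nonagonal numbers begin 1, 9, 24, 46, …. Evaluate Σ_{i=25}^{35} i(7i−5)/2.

34210

Σ i(7i−5)/2 = (7Σi² − 5Σi) / 2 over i = 25..35.
Σi = 630 − 300 = 330 and Σi² = 14910 − 4900 = 10010.
(7·10010 − 5·330) / 2 = 68420/2 = 34210.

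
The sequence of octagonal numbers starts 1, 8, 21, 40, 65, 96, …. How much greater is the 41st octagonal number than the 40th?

Consecutive octagonal numbers differ by 6n − 5: here 6·41 − 5 = 241.

241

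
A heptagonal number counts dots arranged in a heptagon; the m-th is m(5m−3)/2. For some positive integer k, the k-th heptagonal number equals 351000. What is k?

Set n(5n−3)/2 = 351000, giving 5n² − 3n − 702000 = 0.
The discriminant is 9 + 40·351000 = 14040009, and √14040009 = 3747.
So n = (3 + 3747) / 10 = 3750/10 = 375.
Check: 375·(5·375 − 3)/2 = 351000. ✓

375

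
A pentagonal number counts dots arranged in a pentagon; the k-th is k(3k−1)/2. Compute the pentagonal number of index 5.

35

The 5th pentagonal number is n(3n−1)/2 with n = 5.
5·(3·5 − 1)/2 = 5·14/2 = 5·7 = 35.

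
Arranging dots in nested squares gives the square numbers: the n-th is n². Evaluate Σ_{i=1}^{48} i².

Σ_{i=1}^{48} i² = 48·49·97/6 = 38024.

38024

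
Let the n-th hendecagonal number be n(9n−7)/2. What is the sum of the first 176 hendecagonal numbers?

Σ i(9i−7)/2 = (9Σi² − 7Σi) / 2 over i = 1..176.
Σi = 15576 and Σi² = 1832776.
(9·1832776 − 7·15576) / 2 = 16385952/2 = 8192976.

8192976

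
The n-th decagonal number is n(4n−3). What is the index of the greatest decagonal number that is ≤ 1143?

Solve n(4n−3) ≤ 1143 for integer n.
n = 17 gives 1105 ≤ 1143, while n = 18 gives 1242 > 1143; so the answer is index 17.

17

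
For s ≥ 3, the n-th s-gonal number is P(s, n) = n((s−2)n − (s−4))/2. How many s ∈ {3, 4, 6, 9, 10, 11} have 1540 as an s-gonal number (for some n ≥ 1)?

3

s = 3: P(3, 55) = 1540. ✓
s = 4: P(4, 39) = 1521 and P(4, 40) = 1600; 1540 is not s-gonal.
s = 6: P(6, 28) = 1540. ✓
s = 9: P(9, 21) = 1491 and P(9, 22) = 1639; 1540 is not s-gonal.
s = 10: P(10, 20) = 1540. ✓
s = 11: P(11, 18) = 1395 and P(11, 19) = 1558; 1540 is not s-gonal.
Hits: s ∈ {3, 6, 10} → 3.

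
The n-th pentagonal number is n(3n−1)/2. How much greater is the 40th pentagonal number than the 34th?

663

40·(3·40 − 1)/2 = 2380 and 34·(3·34 − 1)/2 = 1717.
Difference: 2380 − 1717 = 663.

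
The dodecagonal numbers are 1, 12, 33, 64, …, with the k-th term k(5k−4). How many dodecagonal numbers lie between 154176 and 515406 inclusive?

146

The n-th dodecagonal number is n(5n−4).
Smallest index with value ≥ 154176: n = 176 (giving 154176).
Largest index with value ≤ 515406: n = 321 (giving 513921).
Indices 176 through 321: 146 terms.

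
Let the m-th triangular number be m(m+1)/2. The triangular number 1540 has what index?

55

Set n(n+1)/2 = 1540, giving n² + n − 3080 = 0.
The discriminant is 1 + 8·1540 = 12321, and √12321 = 111.
So n = (-1 + 111) / 2 = 110/2 = 55.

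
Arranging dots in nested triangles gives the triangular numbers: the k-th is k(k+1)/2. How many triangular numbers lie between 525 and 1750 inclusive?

27

The n-th triangular number is n(n+1)/2.
Smallest index with value ≥ 525: n = 32 (giving 528).
Largest index with value ≤ 1750: n = 58 (giving 1711).
Indices 32 through 58: 27 terms.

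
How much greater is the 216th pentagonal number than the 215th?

Consecutive pentagonal numbers differ by 3n − 2: here 3·216 − 2 = 646.

646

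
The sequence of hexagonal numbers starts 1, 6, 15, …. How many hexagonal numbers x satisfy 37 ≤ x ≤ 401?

The n-th hexagonal number is n(2n−1).
Smallest index with value ≥ 37: n = 5 (giving 45).
Largest index with value ≤ 401: n = 14 (giving 378).
Indices 5 through 14: 10 terms.

10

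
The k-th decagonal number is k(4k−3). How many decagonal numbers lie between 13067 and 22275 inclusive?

The n-th decagonal number is n(4n−3).
Smallest index with value ≥ 13067: n = 58 (giving 13282).
Largest index with value ≤ 22275: n = 75 (giving 22275).
Indices 58 through 75: 18 terms.

18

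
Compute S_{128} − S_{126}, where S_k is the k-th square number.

508

128² = 16384 and 126² = 15876.
Difference: 16384 − 15876 = 508.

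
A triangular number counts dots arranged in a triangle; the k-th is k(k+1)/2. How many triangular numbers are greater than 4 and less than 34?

5

The n-th triangular number is n(n+1)/2.
Smallest index with value > 4: n = 3 (giving 6).
Largest index with value < 34: n = 7 (giving 28).
Indices 3 through 7: 5 terms.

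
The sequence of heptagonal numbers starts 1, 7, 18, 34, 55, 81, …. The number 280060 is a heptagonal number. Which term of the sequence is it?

Set n(5n−3)/2 = 280060, giving 5n² − 3n − 560120 = 0.
The discriminant is 9 + 40·280060 = 11202409, and √11202409 = 3347.
So n = (3 + 3347) / 10 = 3350/10 = 335.
Check: 335·(5·335 − 3)/2 = 280060. ✓

335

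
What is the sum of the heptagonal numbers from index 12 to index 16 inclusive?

2370

Σ i(5i−3)/2 = (5Σi² − 3Σi) / 2 over i = 12..16.
Σi = 136 − 66 = 70 and Σi² = 1496 − 506 = 990.
(5·990 − 3·70) / 2 = 4740/2 = 2370.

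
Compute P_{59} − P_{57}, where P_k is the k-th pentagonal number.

59·(3·59 − 1)/2 = 5192 and 57·(3·57 − 1)/2 = 4845.
Difference: 5192 − 4845 = 347.

347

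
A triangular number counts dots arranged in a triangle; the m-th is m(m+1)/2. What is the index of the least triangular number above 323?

Solve n(n+1)/2 > 323 for integer n.
The largest n with value ≤ 323 is 24 (since 300 ≤ 323 < 325), so the first above is n = 25, value 325.

25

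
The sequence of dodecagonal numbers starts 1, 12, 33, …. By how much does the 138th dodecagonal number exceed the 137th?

1371

Consecutive dodecagonal numbers differ by 10n − 9: here 10·138 − 9 = 1371.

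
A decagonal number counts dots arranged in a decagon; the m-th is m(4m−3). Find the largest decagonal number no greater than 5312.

Solve n(4n−3) ≤ 5312 for integer n.
n = 36 gives 5076 ≤ 5312, while n = 37 gives 5365 > 5312; so the answer is 5076.

5076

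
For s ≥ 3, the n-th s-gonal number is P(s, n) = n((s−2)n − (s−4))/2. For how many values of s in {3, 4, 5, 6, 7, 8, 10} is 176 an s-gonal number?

2

s = 3: P(3, 18) = 171 and P(3, 19) = 190; 176 is not s-gonal.
s = 4: P(4, 13) = 169 and P(4, 14) = 196; 176 is not s-gonal.
s = 5: P(5, 11) = 176. ✓
s = 6: P(6, 9) = 153 and P(6, 10) = 190; 176 is not s-gonal.
s = 7: P(7, 8) = 148 and P(7, 9) = 189; 176 is not s-gonal.
s = 8: P(8, 8) = 176. ✓
s = 10: P(10, 7) = 175 and P(10, 8) = 232; 176 is not s-gonal.
Hits: s ∈ {5, 8} → 2.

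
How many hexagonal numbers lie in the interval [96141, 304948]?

171

The n-th hexagonal number is n(2n−1).
Smallest index with value ≥ 96141: n = 220 (giving 96580).
Largest index with value ≤ 304948: n = 390 (giving 303810).
Indices 220 through 390: 171 terms.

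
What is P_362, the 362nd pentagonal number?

The 362nd pentagonal number is n(3n−1)/2 with n = 362.
362·(3·362 − 1)/2 = 362·1085/2 = 196385.

196385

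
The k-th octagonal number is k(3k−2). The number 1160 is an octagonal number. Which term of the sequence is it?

20

Set n(3n−2) = 1160, giving 3n² − 2n − 1160 = 0.
The discriminant is 4 + 12·1160 = 13924, and √13924 = 118.
So n = (2 + 118) / 6 = 120/6 = 20.
Check: 20·(3·20 − 2) = 1160. ✓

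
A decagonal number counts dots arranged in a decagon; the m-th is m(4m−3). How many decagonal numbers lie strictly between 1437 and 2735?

The n-th decagonal number is n(4n−3).
Smallest index with value > 1437: n = 20 (giving 1540).
Largest index with value < 2735: n = 26 (giving 2626).
Indices 20 through 26: 7 terms.

7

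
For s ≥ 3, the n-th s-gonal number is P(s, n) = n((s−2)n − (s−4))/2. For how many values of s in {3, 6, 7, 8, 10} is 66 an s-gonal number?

s = 3: P(3, 11) = 66. ✓
s = 6: P(6, 6) = 66. ✓
s = 7: P(7, 5) = 55 and P(7, 6) = 81; 66 is not s-gonal.
s = 8: P(8, 5) = 65 and P(8, 6) = 96; 66 is not s-gonal.
s = 10: P(10, 4) = 52 and P(10, 5) = 85; 66 is not s-gonal.
Hits: s ∈ {3, 6} → 2.

2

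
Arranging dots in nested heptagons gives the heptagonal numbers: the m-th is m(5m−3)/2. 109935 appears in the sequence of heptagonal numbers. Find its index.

Set n(5n−3)/2 = 109935, giving 5n² − 3n − 219870 = 0.
So n = (3 + 2097) / 10 = 2100/10 = 210.
Check: 210·(5·210 − 3)/2 = 109935. ✓

210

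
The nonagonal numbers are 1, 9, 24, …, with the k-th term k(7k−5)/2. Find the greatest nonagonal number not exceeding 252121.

Solve n(7n−5)/2 ≤ 252121 for integer n.
n = 268 gives 250714 ≤ 252121, while n = 269 gives 252591 > 252121; so the answer is 250714.

250714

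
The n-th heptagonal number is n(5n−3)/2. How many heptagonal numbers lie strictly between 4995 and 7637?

10

The n-th heptagonal number is n(5n−3)/2.
Smallest index with value > 4995: n = 46 (giving 5221).
Largest index with value < 7637: n = 55 (giving 7480).
Indices 46 through 55: 10 terms.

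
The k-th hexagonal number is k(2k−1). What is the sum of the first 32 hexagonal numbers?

Σ i(2i−1) = 2Σi² − Σi over i = 1..32.
Σi = 528 and Σi² = 11440.
2·11440 − 1·528 = 22352.

22352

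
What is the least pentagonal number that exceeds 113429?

Solve n(3n−1)/2 > 113429 for integer n.
The largest n with value ≤ 113429 is 275 (since 113300 ≤ 113429 < 114126), so the first above is n = 276, value 114126.

114126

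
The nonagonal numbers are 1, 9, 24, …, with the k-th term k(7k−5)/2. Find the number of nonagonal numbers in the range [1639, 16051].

The n-th nonagonal number is n(7n−5)/2.
Smallest index with value ≥ 1639: n = 22 (giving 1639).
Largest index with value ≤ 16051: n = 68 (giving 16014).
Indices 22 through 68: 47 terms.

47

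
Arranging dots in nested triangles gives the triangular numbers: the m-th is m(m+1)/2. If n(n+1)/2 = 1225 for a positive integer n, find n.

49

Set n(n+1)/2 = 1225, giving n² + n − 2450 = 0.
The discriminant is 1 + 8·1225 = 9801, and √9801 = 99.
So n = (-1 + 99) / 2 = 98/2 = 49.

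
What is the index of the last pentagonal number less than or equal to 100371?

258

Solve n(3n−1)/2 ≤ 100371 for integer n.
n = 258 gives 99717 ≤ 100371, while n = 259 gives 100492 > 100371; so the answer is index 258.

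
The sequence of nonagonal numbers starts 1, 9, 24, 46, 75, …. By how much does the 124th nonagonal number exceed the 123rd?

862

Consecutive nonagonal numbers differ by 7n − 6: here 7·124 − 6 = 862.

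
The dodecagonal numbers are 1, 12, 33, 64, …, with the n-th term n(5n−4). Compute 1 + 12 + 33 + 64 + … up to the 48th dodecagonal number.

Σ i(5i−4) = 5Σi² − 4Σi over i = 1..48.
Σi = 1176 and Σi² = 38024.
5·38024 − 4·1176 = 185416.

185416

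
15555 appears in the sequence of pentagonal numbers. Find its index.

Set n(3n−1)/2 = 15555, giving 3n² − n − 31110 = 0.
So n = (1 + 611) / 6 = 612/6 = 102.
Check: 102·(3·102 − 1)/2 = 15555. ✓

102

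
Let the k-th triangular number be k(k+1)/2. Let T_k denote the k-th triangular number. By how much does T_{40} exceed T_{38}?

79

40·41/2 = 820 and 38·39/2 = 741.
Difference: 820 − 741 = 79.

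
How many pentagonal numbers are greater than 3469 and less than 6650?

18

The n-th pentagonal number is n(3n−1)/2.
Smallest index with value > 3469: n = 49 (giving 3577).
Largest index with value < 6650: n = 66 (giving 6501).
Indices 49 through 66: 18 terms.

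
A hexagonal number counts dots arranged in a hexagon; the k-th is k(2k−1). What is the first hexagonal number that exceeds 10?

Solve n(2n−1) > 10 for integer n.
The largest n with value ≤ 10 is 2 (since 6 ≤ 10 < 15), so the first above is n = 3, value 15.

15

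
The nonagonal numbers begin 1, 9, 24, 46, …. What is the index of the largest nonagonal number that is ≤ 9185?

51

Solve n(7n−5)/2 ≤ 9185 for integer n.
n = 51 gives 8976 ≤ 9185, while n = 52 gives 9334 > 9185; so the answer is index 51.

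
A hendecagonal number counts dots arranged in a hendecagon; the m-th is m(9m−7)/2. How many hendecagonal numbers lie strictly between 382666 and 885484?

The n-th hendecagonal number is n(9n−7)/2.
Smallest index with value > 382666: n = 293 (giving 385295).
Largest index with value < 885484: n = 443 (giving 881570).
Indices 293 through 443: 151 terms.

151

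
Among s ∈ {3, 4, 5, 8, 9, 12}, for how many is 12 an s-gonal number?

s = 3: P(3, 4) = 10 and P(3, 5) = 15; 12 is not s-gonal.
s = 4: P(4, 3) = 9 and P(4, 4) = 16; 12 is not s-gonal.
s = 5: P(5, 3) = 12. ✓
s = 8: P(8, 2) = 8 and P(8, 3) = 21; 12 is not s-gonal.
s = 9: P(9, 2) = 9 and P(9, 3) = 24; 12 is not s-gonal.
s = 12: P(12, 2) = 12. ✓
Hits: s ∈ {5, 12} → 2.

2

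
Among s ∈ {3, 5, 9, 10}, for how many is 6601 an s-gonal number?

1

s = 3: P(3, 114) = 6555 and P(3, 115) = 6670; 6601 is not s-gonal.
s = 5: P(5, 66) = 6501 and P(5, 67) = 6700; 6601 is not s-gonal.
s = 9: P(9, 43) = 6364 and P(9, 44) = 6666; 6601 is not s-gonal.
s = 10: P(10, 41) = 6601. ✓
Hits: s ∈ {10} → 1.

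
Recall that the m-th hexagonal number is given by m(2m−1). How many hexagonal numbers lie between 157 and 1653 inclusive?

The n-th hexagonal number is n(2n−1).
Smallest index with value ≥ 157: n = 10 (giving 190).
Largest index with value ≤ 1653: n = 29 (giving 1653).
Indices 10 through 29: 20 terms.

20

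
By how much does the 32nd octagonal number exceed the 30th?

32·(3·32 − 2) = 3008 and 30·(3·30 − 2) = 2640.
Difference: 3008 − 2640 = 368.

368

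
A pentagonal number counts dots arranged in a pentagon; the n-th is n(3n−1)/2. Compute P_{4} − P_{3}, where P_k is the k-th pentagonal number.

10

Consecutive pentagonal numbers differ by 3n − 2: here 3·4 − 2 = 10.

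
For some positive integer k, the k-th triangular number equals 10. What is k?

Set n(n+1)/2 = 10, giving n² + n − 20 = 0.
The discriminant is 1 + 8·10 = 81, and √81 = 9.
So n = (-1 + 9) / 2 = 8/2 = 4.
Check: 4·5/2 = 10. ✓

4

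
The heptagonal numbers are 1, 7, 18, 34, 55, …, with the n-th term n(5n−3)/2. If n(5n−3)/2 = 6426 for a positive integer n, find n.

51

Set n(5n−3)/2 = 6426, giving 5n² − 3n − 12852 = 0.
The discriminant is 9 + 40·6426 = 257049, and √257049 = 507.
So n = (3 + 507) / 10 = 510/10 = 51.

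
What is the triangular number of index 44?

The 44th triangular number is n(n+1)/2 with n = 44.
44·45/2 = 1980/2 = 990.

990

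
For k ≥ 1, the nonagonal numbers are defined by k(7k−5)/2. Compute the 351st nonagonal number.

430326

The 351st nonagonal number is n(7n−5)/2 with n = 351.
351·(7·351 − 5)/2 = 351·2452/2 = 351·1226 = 430326.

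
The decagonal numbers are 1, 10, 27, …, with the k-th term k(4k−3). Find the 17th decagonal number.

The 17th decagonal number is n(4n−3) with n = 17.
17·(4·17 − 3) = 17·65 = 1105.

1105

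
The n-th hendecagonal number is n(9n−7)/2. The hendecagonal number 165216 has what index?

192

Set n(9n−7)/2 = 165216, giving 9n² − 7n − 330432 = 0.
The discriminant is 49 + 72·165216 = 11895601, and √11895601 = 3449.
So n = (7 + 3449) / 18 = 3456/18 = 192.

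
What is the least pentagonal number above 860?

925

Solve n(3n−1)/2 > 860 for integer n.
The largest n with value ≤ 860 is 24 (since 852 ≤ 860 < 925), so the first above is n = 25, value 925.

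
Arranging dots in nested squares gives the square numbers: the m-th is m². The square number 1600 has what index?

40

We need n² = 1600, so n = √1600 = 40.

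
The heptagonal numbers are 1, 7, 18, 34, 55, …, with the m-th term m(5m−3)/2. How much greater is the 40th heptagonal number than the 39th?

Consecutive heptagonal numbers differ by 5n − 4: here 5·40 − 4 = 196.

196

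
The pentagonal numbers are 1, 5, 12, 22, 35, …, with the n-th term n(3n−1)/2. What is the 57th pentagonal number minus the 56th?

169

Consecutive pentagonal numbers differ by 3n − 2: here 3·57 − 2 = 169.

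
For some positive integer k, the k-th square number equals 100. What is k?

10

We need n² = 100, so n = √100 = 10.
Check: 10² = 100. ✓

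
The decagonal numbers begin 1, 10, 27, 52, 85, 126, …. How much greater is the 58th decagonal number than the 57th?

457

Consecutive decagonal numbers differ by 8n − 7: here 8·58 − 7 = 457.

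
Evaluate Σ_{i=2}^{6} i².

Σ_{i=2}^{6} i² = 91 − 1 = 90.

90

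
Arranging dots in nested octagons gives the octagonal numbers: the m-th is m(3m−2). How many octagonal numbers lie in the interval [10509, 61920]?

The n-th octagonal number is n(3n−2).
Smallest index with value ≥ 10509: n = 60 (giving 10680).
Largest index with value ≤ 61920: n = 144 (giving 61920).
Indices 60 through 144: 85 terms.

85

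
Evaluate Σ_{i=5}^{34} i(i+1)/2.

7120

Σ i(i+1)/2 = (Σi² + Σi) / 2 over i = 5..34.
Σi = 595 − 10 = 585 and Σi² = 13685 − 30 = 13655.
(1·13655 + 1·585) / 2 = 14240/2 = 7120.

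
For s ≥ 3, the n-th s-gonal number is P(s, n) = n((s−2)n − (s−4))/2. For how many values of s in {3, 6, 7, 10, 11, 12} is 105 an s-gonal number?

s = 3: P(3, 14) = 105. ✓
s = 6: P(6, 7) = 91 and P(6, 8) = 120; 105 is not s-gonal.
s = 7: P(7, 6) = 81 and P(7, 7) = 112; 105 is not s-gonal.
s = 10: P(10, 5) = 85 and P(10, 6) = 126; 105 is not s-gonal.
s = 11: P(11, 5) = 95 and P(11, 6) = 141; 105 is not s-gonal.
s = 12: P(12, 5) = 105. ✓
Hits: s ∈ {3, 12} → 2.

2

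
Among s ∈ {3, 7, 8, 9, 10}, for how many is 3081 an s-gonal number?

1

s = 3: P(3, 78) = 3081. ✓
s = 7: P(7, 35) = 3010 and P(7, 36) = 3186; 3081 is not s-gonal.
s = 8: P(8, 32) = 3008 and P(8, 33) = 3201; 3081 is not s-gonal.
s = 9: P(9, 30) = 3075 and P(9, 31) = 3286; 3081 is not s-gonal.
s = 10: P(10, 28) = 3052 and P(10, 29) = 3277; 3081 is not s-gonal.
Hits: s ∈ {3} → 1.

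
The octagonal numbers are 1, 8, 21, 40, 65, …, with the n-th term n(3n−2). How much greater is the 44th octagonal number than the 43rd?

259

Consecutive octagonal numbers differ by 6n − 5: here 6·44 − 5 = 259.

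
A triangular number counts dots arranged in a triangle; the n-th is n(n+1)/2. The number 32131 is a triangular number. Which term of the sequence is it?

253

Set n(n+1)/2 = 32131, giving n² + n − 64262 = 0.
The discriminant is 1 + 8·32131 = 257049, and √257049 = 507.
So n = (-1 + 507) / 2 = 506/2 = 253.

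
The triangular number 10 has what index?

4

Set n(n+1)/2 = 10, giving n² + n − 20 = 0.
So n = (-1 + 9) / 2 = 8/2 = 4.
Check: 4·5/2 = 10. ✓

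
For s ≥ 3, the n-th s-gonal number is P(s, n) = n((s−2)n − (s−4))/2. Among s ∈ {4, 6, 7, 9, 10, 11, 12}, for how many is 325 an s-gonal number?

s = 4: P(4, 18) = 324 and P(4, 19) = 361; 325 is not s-gonal.
s = 6: P(6, 13) = 325. ✓
s = 7: P(7, 11) = 286 and P(7, 12) = 342; 325 is not s-gonal.
s = 9: P(9, 10) = 325. ✓
s = 10: P(10, 9) = 297 and P(10, 10) = 370; 325 is not s-gonal.
s = 11: P(11, 8) = 260 and P(11, 9) = 333; 325 is not s-gonal.
s = 12: P(12, 8) = 288 and P(12, 9) = 369; 325 is not s-gonal.
Hits: s ∈ {6, 9} → 2.

2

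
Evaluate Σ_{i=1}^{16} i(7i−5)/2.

Σ i(7i−5)/2 = (7Σi² − 5Σi) / 2 over i = 1..16.
Σi = 136 and Σi² = 1496.
(7·1496 − 5·136) / 2 = 9792/2 = 4896.

4896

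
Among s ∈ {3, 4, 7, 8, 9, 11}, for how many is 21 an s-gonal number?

2

s = 3: P(3, 6) = 21. ✓
s = 4: P(4, 4) = 16 and P(4, 5) = 25; 21 is not s-gonal.
s = 7: P(7, 3) = 18 and P(7, 4) = 34; 21 is not s-gonal.
s = 8: P(8, 3) = 21. ✓
s = 9: P(9, 2) = 9 and P(9, 3) = 24; 21 is not s-gonal.
s = 11: P(11, 2) = 11 and P(11, 3) = 30; 21 is not s-gonal.
Hits: s ∈ {3, 8} → 2.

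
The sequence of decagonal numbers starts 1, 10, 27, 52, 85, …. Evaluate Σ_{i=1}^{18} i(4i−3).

7923

Σ i(4i−3) = 4Σi² − 3Σi over i = 1..18.
Σi = 171 and Σi² = 2109.
4·2109 − 3·171 = 7923.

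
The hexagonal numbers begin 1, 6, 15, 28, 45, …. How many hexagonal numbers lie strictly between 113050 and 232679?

The n-th hexagonal number is n(2n−1).
Smallest index with value > 113050: n = 239 (giving 114003).
Largest index with value < 232679: n = 341 (giving 232221).
Indices 239 through 341: 103 terms.

103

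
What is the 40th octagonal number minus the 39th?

Consecutive octagonal numbers differ by 6n − 5: here 6·40 − 5 = 235.

235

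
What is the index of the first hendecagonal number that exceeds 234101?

229

Solve n(9n−7)/2 > 234101 for integer n.
The largest n with value ≤ 234101 is 228 (since 233130 ≤ 234101 < 235183), so the first above is n = 229, value 235183.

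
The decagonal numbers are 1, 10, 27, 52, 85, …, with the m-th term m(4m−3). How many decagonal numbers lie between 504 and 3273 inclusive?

The n-th decagonal number is n(4n−3).
Smallest index with value ≥ 504: n = 12 (giving 540).
Largest index with value ≤ 3273: n = 28 (giving 3052).
Indices 12 through 28: 17 terms.

17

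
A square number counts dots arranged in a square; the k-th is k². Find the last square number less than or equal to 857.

841

Solve n² ≤ 857 for integer n.
n = 29 gives 841 ≤ 857, while n = 30 gives 900 > 857; so the answer is 841.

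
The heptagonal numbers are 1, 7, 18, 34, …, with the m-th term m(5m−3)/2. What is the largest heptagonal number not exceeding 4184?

4141

Solve n(5n−3)/2 ≤ 4184 for integer n.
n = 41 gives 4141 ≤ 4184, while n = 42 gives 4347 > 4184; so the answer is 4141.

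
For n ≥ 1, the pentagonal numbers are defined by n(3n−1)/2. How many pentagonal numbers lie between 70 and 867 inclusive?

The n-th pentagonal number is n(3n−1)/2.
Smallest index with value ≥ 70: n = 7 (giving 70).
Largest index with value ≤ 867: n = 24 (giving 852).
Indices 7 through 24: 18 terms.

18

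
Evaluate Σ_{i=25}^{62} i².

76475

Σ_{i=25}^{62} i² = 81375 − 4900 = 76475.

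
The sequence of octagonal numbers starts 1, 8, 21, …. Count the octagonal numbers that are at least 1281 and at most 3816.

16

The n-th octagonal number is n(3n−2).
Smallest index with value ≥ 1281: n = 21 (giving 1281).
Largest index with value ≤ 3816: n = 36 (giving 3816).
Indices 21 through 36: 16 terms.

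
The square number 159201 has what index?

We need n² = 159201, so n = √159201 = 399.

399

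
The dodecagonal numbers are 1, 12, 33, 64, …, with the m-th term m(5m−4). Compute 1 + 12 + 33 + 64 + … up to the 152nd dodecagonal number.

Σ i(5i−4) = 5Σi² − 4Σi over i = 1..152.
Σi = 11628 and Σi² = 1182180.
5·1182180 − 4·11628 = 5864388.

5864388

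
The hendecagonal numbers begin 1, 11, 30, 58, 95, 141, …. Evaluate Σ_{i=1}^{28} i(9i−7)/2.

33292

Σ i(9i−7)/2 = (9Σi² − 7Σi) / 2 over i = 1..28.
Σi = 406 and Σi² = 7714.
(9·7714 − 7·406) / 2 = 66584/2 = 33292.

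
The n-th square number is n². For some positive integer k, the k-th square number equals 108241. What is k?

We need n² = 108241, so n = √108241 = 329.

329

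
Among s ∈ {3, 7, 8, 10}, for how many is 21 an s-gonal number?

2

s = 3: P(3, 6) = 21. ✓
s = 7: P(7, 3) = 18 and P(7, 4) = 34; 21 is not s-gonal.
s = 8: P(8, 3) = 21. ✓
s = 10: P(10, 2) = 10 and P(10, 3) = 27; 21 is not s-gonal.
Hits: s ∈ {3, 8} → 2.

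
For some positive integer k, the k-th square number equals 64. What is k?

We need n² = 64, so n = √64 = 8.
Check: 8² = 64. ✓

8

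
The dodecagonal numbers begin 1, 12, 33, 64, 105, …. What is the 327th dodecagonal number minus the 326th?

Consecutive dodecagonal numbers differ by 10n − 9: here 10·327 − 9 = 3261.

3261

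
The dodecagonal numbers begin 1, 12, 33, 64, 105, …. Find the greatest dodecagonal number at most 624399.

621633

Solve n(5n−4) ≤ 624399 for integer n.
n = 353 gives 621633 ≤ 624399, while n = 354 gives 625164 > 624399; so the answer is 621633.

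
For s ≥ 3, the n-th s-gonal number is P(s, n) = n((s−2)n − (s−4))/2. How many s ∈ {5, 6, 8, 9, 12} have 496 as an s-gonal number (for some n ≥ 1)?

1

s = 5: P(5, 18) = 477 and P(5, 19) = 532; 496 is not s-gonal.
s = 6: P(6, 16) = 496. ✓
s = 8: P(8, 13) = 481 and P(8, 14) = 560; 496 is not s-gonal.
s = 9: P(9, 12) = 474 and P(9, 13) = 559; 496 is not s-gonal.
s = 12: P(12, 10) = 460 and P(12, 11) = 561; 496 is not s-gonal.
Hits: s ∈ {6} → 1.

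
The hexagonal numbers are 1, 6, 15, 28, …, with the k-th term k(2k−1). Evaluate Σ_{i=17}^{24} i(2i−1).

Σ i(2i−1) = 2Σi² − Σi over i = 17..24.
Σi = 300 − 136 = 164 and Σi² = 4900 − 1496 = 3404.
2·3404 − 1·164 = 6644.

6644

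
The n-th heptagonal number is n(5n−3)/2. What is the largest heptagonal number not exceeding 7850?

Solve n(5n−3)/2 ≤ 7850 for integer n.
n = 56 gives 7756 ≤ 7850, while n = 57 gives 8037 > 7850; so the answer is 7756.

7756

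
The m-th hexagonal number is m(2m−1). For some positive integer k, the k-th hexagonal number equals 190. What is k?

10

Set n(2n−1) = 190, giving 2n² − n − 190 = 0.
The discriminant is 1 + 8·190 = 1521, and √1521 = 39.
So n = (1 + 39) / 4 = 40/4 = 10.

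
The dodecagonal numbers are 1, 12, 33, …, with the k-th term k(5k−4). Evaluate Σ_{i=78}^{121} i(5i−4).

2196018

Σ i(5i−4) = 5Σi² − 4Σi over i = 78..121.
Σi = 7381 − 3003 = 4378 and Σi² = 597861 − 155155 = 442706.
5·442706 − 4·4378 = 2196018.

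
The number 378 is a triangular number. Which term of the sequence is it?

Set n(n+1)/2 = 378, giving n² + n − 756 = 0.
So n = (-1 + 55) / 2 = 54/2 = 27.

27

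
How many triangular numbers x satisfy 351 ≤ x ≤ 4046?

64

The n-th triangular number is n(n+1)/2.
Smallest index with value ≥ 351: n = 26 (giving 351).
Largest index with value ≤ 4046: n = 89 (giving 4005).
Indices 26 through 89: 64 terms.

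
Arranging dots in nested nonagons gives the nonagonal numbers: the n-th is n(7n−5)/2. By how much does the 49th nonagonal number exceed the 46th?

990

49·(7·49 − 5)/2 = 8281 and 46·(7·46 − 5)/2 = 7291.
Difference: 8281 − 7291 = 990.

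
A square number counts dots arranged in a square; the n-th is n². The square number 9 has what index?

3

We need n² = 9, so n = √9 = 3.
Check: 3² = 9. ✓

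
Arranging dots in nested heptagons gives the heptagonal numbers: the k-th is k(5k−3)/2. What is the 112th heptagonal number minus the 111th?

556

Consecutive heptagonal numbers differ by 5n − 4: here 5·112 − 4 = 556.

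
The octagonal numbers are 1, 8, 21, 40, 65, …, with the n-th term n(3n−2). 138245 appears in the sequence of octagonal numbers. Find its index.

215

Set n(3n−2) = 138245, giving 3n² − 2n − 138245 = 0.
The discriminant is 4 + 12·138245 = 1658944, and √1658944 = 1288.
So n = (2 + 1288) / 6 = 1290/6 = 215.
Check: 215·(3·215 − 2) = 138245. ✓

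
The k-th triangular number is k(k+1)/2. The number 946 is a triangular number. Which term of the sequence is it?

Set n(n+1)/2 = 946, giving n² + n − 1892 = 0.
The discriminant is 1 + 8·946 = 7569, and √7569 = 87.
So n = (-1 + 87) / 2 = 86/2 = 43.
Check: 43·44/2 = 946. ✓

43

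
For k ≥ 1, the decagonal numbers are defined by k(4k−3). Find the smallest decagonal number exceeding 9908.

Solve n(4n−3) > 9908 for integer n.
The largest n with value ≤ 9908 is 50 (since 9850 ≤ 9908 < 10251), so the first above is n = 51, value 10251.

10251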